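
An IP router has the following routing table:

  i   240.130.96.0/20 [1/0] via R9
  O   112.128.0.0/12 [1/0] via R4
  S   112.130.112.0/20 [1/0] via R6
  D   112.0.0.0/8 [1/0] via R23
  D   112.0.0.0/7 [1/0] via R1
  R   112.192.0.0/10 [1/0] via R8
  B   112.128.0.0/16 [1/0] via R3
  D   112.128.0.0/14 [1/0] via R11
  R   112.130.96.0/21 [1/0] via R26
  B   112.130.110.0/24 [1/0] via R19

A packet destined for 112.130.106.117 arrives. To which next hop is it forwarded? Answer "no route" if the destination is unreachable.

R11

Routes whose prefix contains 112.130.106.117:
  112.0.0.0/7 (112.0.0.0 - 113.255.255.255) -> R1
  112.0.0.0/8 (112.0.0.0 - 112.255.255.255) -> R23
  112.128.0.0/12 (112.128.0.0 - 112.143.255.255) -> R4
  112.128.0.0/14 (112.128.0.0 - 112.131.255.255) -> R11
More-specific entries that do NOT match:
  112.130.110.0/24 (112.130.110.0 - 112.130.110.255) does not contain 112.130.106.117
  112.130.96.0/21 (112.130.96.0 - 112.130.103.255) does not contain 112.130.106.117
  240.130.96.0/20 (240.130.96.0 - 240.130.111.255) does not contain 112.130.106.117
  112.130.112.0/20 (112.130.112.0 - 112.130.127.255) does not contain 112.130.106.117
  112.128.0.0/16 (112.128.0.0 - 112.128.255.255) does not contain 112.130.106.117
Longest matching prefix is /14 -> next hop R11.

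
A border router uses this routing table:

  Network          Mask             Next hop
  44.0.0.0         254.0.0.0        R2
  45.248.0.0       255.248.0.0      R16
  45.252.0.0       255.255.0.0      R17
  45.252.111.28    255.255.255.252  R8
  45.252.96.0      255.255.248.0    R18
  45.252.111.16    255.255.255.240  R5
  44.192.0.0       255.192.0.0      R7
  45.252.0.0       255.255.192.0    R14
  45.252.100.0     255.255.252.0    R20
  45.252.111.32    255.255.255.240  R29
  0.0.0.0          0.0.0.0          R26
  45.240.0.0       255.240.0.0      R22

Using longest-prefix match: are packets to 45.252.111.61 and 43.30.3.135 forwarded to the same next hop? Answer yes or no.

45.252.111.61: longest match 45.252.0.0/16 -> R17
43.30.3.135: longest match 0.0.0.0/0 -> R26

no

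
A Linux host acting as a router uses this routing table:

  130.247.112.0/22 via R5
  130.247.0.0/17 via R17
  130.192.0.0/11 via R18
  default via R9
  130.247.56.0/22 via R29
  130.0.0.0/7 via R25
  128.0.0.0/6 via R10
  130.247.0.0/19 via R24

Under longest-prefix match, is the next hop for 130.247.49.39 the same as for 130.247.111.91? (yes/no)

130.247.49.39: longest match 130.247.0.0/17 -> R17
130.247.111.91: longest match 130.247.0.0/17 -> R17

yes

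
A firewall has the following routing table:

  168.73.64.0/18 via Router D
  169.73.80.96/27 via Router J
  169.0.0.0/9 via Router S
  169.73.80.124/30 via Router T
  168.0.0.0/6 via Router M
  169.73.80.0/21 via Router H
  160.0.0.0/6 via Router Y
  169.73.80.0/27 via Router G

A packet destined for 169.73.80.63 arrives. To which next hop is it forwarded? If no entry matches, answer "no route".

Routes whose prefix contains 169.73.80.63:
  168.0.0.0/6 (168.0.0.0 - 171.255.255.255) -> Router M
  169.0.0.0/9 (169.0.0.0 - 169.127.255.255) -> Router S
  169.73.80.0/21 (169.73.80.0 - 169.73.87.255) -> Router H
More-specific entries that do NOT match:
  169.73.80.124/30 (169.73.80.124 - 169.73.80.127) does not contain 169.73.80.63
  169.73.80.96/27 (169.73.80.96 - 169.73.80.127) does not contain 169.73.80.63
  169.73.80.0/27 (169.73.80.0 - 169.73.80.31) does not contain 169.73.80.63
Longest matching prefix is /21 -> next hop Router H.

Router H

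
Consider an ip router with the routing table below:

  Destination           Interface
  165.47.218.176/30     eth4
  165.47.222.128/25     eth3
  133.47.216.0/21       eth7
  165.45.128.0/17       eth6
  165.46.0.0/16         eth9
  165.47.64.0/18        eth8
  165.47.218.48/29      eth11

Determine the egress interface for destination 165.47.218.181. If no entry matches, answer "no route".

No entry's prefix contains 165.47.218.181; there is no default route.

no route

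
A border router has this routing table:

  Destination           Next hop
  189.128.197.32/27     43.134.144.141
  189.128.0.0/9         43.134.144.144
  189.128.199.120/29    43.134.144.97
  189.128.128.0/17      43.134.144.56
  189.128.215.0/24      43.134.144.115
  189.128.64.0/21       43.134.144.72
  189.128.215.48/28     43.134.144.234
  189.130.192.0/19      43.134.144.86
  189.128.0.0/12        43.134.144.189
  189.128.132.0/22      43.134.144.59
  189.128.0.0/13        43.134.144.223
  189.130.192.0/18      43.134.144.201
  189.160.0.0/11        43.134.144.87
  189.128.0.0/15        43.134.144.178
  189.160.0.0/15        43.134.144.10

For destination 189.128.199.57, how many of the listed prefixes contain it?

Prefixes containing 189.128.199.57:
  189.128.0.0/9 (189.128.0.0 - 189.255.255.255)
  189.128.0.0/12 (189.128.0.0 - 189.143.255.255)
  189.128.0.0/13 (189.128.0.0 - 189.135.255.255)
  189.128.0.0/15 (189.128.0.0 - 189.129.255.255)
  189.128.128.0/17 (189.128.128.0 - 189.128.255.255)
Total matching entries: 5.

5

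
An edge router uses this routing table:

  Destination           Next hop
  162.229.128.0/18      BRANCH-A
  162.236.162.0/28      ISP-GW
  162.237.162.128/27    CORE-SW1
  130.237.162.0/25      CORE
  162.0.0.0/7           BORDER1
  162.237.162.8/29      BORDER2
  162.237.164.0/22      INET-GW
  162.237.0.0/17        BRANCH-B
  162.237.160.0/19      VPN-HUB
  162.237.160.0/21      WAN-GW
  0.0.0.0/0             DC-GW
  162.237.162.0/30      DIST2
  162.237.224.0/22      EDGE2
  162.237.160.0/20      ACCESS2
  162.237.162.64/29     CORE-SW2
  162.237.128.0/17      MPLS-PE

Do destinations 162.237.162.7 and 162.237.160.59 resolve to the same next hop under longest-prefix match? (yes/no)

yes

162.237.162.7: longest match 162.237.160.0/21 -> WAN-GW
162.237.160.59: longest match 162.237.160.0/21 -> WAN-GW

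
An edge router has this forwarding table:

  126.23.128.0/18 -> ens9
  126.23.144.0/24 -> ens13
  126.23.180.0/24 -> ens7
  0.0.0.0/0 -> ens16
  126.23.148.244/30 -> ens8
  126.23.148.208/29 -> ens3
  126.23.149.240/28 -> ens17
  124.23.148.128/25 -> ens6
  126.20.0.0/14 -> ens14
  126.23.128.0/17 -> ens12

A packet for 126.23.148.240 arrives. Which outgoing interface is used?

Routes whose prefix contains 126.23.148.240:
  0.0.0.0/0 (default, matches everything) -> ens16
  126.20.0.0/14 (126.20.0.0 - 126.23.255.255) -> ens14
  126.23.128.0/17 (126.23.128.0 - 126.23.255.255) -> ens12
  126.23.128.0/18 (126.23.128.0 - 126.23.191.255) -> ens9
More-specific entries that do NOT match:
  126.23.148.244/30 (126.23.148.244 - 126.23.148.247) does not contain 126.23.148.240
  126.23.148.208/29 (126.23.148.208 - 126.23.148.215) does not contain 126.23.148.240
  126.23.149.240/28 (126.23.149.240 - 126.23.149.255) does not contain 126.23.148.240
  124.23.148.128/25 (124.23.148.128 - 124.23.148.255) does not contain 126.23.148.240
  126.23.144.0/24 (126.23.144.0 - 126.23.144.255) does not contain 126.23.148.240
  126.23.180.0/24 (126.23.180.0 - 126.23.180.255) does not contain 126.23.148.240
Longest matching prefix is /18 -> interface ens9.

ens9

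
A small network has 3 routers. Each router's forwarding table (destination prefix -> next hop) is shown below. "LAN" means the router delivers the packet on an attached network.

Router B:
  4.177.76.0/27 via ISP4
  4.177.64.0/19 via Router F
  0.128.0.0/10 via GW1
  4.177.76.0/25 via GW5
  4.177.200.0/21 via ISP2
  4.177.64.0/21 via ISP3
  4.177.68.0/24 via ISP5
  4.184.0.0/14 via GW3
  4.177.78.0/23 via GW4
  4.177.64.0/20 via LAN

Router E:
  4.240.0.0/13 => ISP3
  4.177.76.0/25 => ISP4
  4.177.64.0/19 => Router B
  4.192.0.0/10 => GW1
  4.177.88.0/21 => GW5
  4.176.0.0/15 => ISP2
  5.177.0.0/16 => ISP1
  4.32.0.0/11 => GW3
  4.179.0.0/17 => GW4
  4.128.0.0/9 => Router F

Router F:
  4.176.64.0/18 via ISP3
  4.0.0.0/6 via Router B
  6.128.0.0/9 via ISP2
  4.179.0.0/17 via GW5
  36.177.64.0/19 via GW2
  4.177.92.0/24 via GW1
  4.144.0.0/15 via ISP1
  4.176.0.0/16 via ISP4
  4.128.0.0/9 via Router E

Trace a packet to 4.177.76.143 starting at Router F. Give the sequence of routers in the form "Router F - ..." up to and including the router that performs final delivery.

At Router F: longest match for 4.177.76.143 is 4.128.0.0/9 -> Router E
At Router E: longest match for 4.177.76.143 is 4.177.64.0/19 -> Router B
At Router B: longest match for 4.177.76.143 is 4.177.64.0/20 -> LAN

Router F - Router E - Router B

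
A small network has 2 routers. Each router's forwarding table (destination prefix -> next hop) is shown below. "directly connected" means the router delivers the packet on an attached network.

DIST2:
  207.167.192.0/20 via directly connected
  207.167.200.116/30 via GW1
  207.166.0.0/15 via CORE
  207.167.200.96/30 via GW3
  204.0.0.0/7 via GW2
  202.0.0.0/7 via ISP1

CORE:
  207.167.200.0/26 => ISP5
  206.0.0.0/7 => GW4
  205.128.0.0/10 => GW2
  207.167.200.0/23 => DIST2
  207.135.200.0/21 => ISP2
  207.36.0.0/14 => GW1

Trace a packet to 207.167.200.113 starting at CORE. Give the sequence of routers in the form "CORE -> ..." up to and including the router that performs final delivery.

At CORE: longest match for 207.167.200.113 is 207.167.200.0/23 -> DIST2
At DIST2: longest match for 207.167.200.113 is 207.167.192.0/20 -> directly connected

CORE -> DIST2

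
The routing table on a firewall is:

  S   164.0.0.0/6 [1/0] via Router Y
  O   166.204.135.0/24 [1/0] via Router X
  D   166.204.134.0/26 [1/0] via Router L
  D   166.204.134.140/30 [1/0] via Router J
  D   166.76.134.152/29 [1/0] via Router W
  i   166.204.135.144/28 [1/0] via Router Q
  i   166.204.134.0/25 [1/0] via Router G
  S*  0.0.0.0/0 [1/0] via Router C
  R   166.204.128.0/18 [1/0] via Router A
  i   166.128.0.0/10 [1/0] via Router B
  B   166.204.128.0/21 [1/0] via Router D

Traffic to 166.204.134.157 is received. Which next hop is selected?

Routes whose prefix contains 166.204.134.157:
  0.0.0.0/0 (default, matches everything) -> Router C
  164.0.0.0/6 (164.0.0.0 - 167.255.255.255) -> Router Y
  166.204.128.0/18 (166.204.128.0 - 166.204.191.255) -> Router A
  166.204.128.0/21 (166.204.128.0 - 166.204.135.255) -> Router D
More-specific entries that do NOT match:
  166.204.134.140/30 (166.204.134.140 - 166.204.134.143) does not contain 166.204.134.157
  166.76.134.152/29 (166.76.134.152 - 166.76.134.159) does not contain 166.204.134.157
  166.204.135.144/28 (166.204.135.144 - 166.204.135.159) does not contain 166.204.134.157
  166.204.134.0/26 (166.204.134.0 - 166.204.134.63) does not contain 166.204.134.157
  166.204.134.0/25 (166.204.134.0 - 166.204.134.127) does not contain 166.204.134.157
  166.204.135.0/24 (166.204.135.0 - 166.204.135.255) does not contain 166.204.134.157
Longest matching prefix is /21 -> next hop Router D.

Router D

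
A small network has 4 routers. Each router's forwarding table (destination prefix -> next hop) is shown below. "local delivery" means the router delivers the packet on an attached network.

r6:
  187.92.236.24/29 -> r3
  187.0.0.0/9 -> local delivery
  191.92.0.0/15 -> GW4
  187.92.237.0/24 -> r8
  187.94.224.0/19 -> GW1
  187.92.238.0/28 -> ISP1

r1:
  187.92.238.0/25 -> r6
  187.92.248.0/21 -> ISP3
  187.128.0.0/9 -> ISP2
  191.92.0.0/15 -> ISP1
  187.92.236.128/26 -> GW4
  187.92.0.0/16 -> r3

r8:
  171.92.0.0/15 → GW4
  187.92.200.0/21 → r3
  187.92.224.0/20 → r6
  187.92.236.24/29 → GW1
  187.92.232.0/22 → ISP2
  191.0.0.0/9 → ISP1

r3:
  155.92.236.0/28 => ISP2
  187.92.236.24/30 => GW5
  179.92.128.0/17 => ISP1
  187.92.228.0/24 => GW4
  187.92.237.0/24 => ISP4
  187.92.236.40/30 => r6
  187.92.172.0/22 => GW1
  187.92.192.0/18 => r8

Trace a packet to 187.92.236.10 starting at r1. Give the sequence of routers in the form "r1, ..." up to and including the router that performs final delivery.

r1, r3, r8, r6

At r1: longest match for 187.92.236.10 is 187.92.0.0/16 -> r3
At r3: longest match for 187.92.236.10 is 187.92.192.0/18 -> r8
At r8: longest match for 187.92.236.10 is 187.92.224.0/20 -> r6
At r6: longest match for 187.92.236.10 is 187.0.0.0/9 -> local delivery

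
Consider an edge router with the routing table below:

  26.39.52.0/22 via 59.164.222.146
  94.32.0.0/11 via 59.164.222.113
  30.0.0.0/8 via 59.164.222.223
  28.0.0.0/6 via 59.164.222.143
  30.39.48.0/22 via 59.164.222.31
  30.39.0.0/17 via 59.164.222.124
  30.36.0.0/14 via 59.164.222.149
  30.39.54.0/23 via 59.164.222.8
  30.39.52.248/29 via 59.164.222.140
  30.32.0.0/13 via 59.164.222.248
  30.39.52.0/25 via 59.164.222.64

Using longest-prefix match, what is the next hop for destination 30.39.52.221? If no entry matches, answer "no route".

Routes whose prefix contains 30.39.52.221:
  28.0.0.0/6 (28.0.0.0 - 31.255.255.255) -> 59.164.222.143
  30.0.0.0/8 (30.0.0.0 - 30.255.255.255) -> 59.164.222.223
  30.32.0.0/13 (30.32.0.0 - 30.39.255.255) -> 59.164.222.248
  30.36.0.0/14 (30.36.0.0 - 30.39.255.255) -> 59.164.222.149
  30.39.0.0/17 (30.39.0.0 - 30.39.127.255) -> 59.164.222.124
More-specific entries that do NOT match:
  30.39.52.248/29 (30.39.52.248 - 30.39.52.255) does not contain 30.39.52.221
  30.39.52.0/25 (30.39.52.0 - 30.39.52.127) does not contain 30.39.52.221
  30.39.54.0/23 (30.39.54.0 - 30.39.55.255) does not contain 30.39.52.221
  26.39.52.0/22 (26.39.52.0 - 26.39.55.255) does not contain 30.39.52.221
  30.39.48.0/22 (30.39.48.0 - 30.39.51.255) does not contain 30.39.52.221
Longest matching prefix is /17 -> next hop 59.164.222.124.

59.164.222.124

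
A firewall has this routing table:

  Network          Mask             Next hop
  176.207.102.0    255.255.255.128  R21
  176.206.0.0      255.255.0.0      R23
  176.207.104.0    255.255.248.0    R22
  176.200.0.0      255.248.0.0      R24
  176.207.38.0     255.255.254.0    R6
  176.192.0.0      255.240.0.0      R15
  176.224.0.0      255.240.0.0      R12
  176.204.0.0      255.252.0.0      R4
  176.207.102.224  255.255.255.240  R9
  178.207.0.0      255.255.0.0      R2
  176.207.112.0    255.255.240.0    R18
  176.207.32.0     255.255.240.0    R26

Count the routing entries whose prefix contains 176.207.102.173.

3

Prefixes containing 176.207.102.173:
  176.192.0.0/12 (176.192.0.0 - 176.207.255.255)
  176.200.0.0/13 (176.200.0.0 - 176.207.255.255)
  176.204.0.0/14 (176.204.0.0 - 176.207.255.255)
Total matching entries: 3.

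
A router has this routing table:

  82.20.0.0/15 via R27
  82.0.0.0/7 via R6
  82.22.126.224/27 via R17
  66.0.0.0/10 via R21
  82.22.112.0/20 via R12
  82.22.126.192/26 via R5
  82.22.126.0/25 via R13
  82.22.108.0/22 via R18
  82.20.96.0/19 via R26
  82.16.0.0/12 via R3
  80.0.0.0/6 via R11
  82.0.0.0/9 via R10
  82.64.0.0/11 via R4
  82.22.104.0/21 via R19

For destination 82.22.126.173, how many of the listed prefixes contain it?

5

Prefixes containing 82.22.126.173:
  80.0.0.0/6 (80.0.0.0 - 83.255.255.255)
  82.0.0.0/7 (82.0.0.0 - 83.255.255.255)
  82.0.0.0/9 (82.0.0.0 - 82.127.255.255)
  82.16.0.0/12 (82.16.0.0 - 82.31.255.255)
  82.22.112.0/20 (82.22.112.0 - 82.22.127.255)
Total matching entries: 5.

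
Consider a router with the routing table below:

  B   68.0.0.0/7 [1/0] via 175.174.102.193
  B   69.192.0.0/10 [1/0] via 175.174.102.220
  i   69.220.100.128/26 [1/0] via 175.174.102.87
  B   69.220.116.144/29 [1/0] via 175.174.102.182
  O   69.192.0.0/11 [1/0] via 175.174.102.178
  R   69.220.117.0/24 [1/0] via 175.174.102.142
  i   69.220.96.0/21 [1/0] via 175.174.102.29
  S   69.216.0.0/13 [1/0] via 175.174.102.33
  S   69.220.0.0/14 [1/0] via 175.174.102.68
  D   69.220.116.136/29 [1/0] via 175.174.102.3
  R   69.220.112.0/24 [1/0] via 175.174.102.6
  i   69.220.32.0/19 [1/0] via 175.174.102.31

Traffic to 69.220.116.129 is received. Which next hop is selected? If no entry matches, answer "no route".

175.174.102.68

Routes whose prefix contains 69.220.116.129:
  68.0.0.0/7 (68.0.0.0 - 69.255.255.255) -> 175.174.102.193
  69.192.0.0/10 (69.192.0.0 - 69.255.255.255) -> 175.174.102.220
  69.192.0.0/11 (69.192.0.0 - 69.223.255.255) -> 175.174.102.178
  69.216.0.0/13 (69.216.0.0 - 69.223.255.255) -> 175.174.102.33
  69.220.0.0/14 (69.220.0.0 - 69.223.255.255) -> 175.174.102.68
More-specific entries that do NOT match:
  69.220.116.144/29 (69.220.116.144 - 69.220.116.151) does not contain 69.220.116.129
  69.220.116.136/29 (69.220.116.136 - 69.220.116.143) does not contain 69.220.116.129
  69.220.100.128/26 (69.220.100.128 - 69.220.100.191) does not contain 69.220.116.129
  69.220.117.0/24 (69.220.117.0 - 69.220.117.255) does not contain 69.220.116.129
  69.220.112.0/24 (69.220.112.0 - 69.220.112.255) does not contain 69.220.116.129
  69.220.96.0/21 (69.220.96.0 - 69.220.103.255) does not contain 69.220.116.129
  69.220.32.0/19 (69.220.32.0 - 69.220.63.255) does not contain 69.220.116.129
Longest matching prefix is /14 -> next hop 175.174.102.68.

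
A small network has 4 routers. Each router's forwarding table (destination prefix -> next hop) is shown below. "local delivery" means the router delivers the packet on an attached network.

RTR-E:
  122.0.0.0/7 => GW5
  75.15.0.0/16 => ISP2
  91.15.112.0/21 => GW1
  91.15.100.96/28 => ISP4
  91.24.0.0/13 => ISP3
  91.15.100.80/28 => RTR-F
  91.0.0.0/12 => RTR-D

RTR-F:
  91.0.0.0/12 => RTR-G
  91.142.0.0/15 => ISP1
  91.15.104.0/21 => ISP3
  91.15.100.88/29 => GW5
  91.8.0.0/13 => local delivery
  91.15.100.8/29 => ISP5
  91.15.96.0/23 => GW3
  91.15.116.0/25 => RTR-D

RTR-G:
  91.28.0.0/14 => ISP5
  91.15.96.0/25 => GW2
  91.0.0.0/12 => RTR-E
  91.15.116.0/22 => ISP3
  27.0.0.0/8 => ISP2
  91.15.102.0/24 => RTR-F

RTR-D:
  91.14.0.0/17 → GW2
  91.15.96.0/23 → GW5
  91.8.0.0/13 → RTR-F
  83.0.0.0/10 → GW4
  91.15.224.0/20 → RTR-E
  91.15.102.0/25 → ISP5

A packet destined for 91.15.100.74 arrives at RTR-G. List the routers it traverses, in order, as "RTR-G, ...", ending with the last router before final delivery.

At RTR-G: longest match for 91.15.100.74 is 91.0.0.0/12 -> RTR-E
At RTR-E: longest match for 91.15.100.74 is 91.0.0.0/12 -> RTR-D
At RTR-D: longest match for 91.15.100.74 is 91.8.0.0/13 -> RTR-F
At RTR-F: longest match for 91.15.100.74 is 91.8.0.0/13 -> local delivery

RTR-G, RTR-E, RTR-D, RTR-F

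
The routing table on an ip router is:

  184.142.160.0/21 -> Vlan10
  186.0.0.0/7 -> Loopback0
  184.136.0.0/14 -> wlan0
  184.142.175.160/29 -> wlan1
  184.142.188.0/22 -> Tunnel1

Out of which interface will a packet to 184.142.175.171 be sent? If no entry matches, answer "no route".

no route

No entry's prefix contains 184.142.175.171; there is no default route.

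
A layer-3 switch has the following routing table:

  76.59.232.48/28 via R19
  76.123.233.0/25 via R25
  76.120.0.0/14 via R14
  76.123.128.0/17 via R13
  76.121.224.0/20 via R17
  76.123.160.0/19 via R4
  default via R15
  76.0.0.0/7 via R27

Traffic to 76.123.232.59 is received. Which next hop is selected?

Routes whose prefix contains 76.123.232.59:
  0.0.0.0/0 (default, matches everything) -> R15
  76.0.0.0/7 (76.0.0.0 - 77.255.255.255) -> R27
  76.120.0.0/14 (76.120.0.0 - 76.123.255.255) -> R14
  76.123.128.0/17 (76.123.128.0 - 76.123.255.255) -> R13
More-specific entries that do NOT match:
  76.59.232.48/28 (76.59.232.48 - 76.59.232.63) does not contain 76.123.232.59
  76.123.233.0/25 (76.123.233.0 - 76.123.233.127) does not contain 76.123.232.59
  76.121.224.0/20 (76.121.224.0 - 76.121.239.255) does not contain 76.123.232.59
  76.123.160.0/19 (76.123.160.0 - 76.123.191.255) does not contain 76.123.232.59
Longest matching prefix is /17 -> next hop R13.

R13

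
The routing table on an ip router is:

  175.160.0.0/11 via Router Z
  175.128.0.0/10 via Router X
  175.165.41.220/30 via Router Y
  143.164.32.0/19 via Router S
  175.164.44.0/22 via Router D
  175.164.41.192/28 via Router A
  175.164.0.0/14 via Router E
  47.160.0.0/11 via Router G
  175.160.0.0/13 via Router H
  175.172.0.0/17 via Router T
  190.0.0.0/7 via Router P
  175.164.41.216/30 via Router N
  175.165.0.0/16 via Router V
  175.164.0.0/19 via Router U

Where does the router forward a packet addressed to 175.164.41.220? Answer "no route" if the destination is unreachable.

Routes whose prefix contains 175.164.41.220:
  175.128.0.0/10 (175.128.0.0 - 175.191.255.255) -> Router X
  175.160.0.0/11 (175.160.0.0 - 175.191.255.255) -> Router Z
  175.160.0.0/13 (175.160.0.0 - 175.167.255.255) -> Router H
  175.164.0.0/14 (175.164.0.0 - 175.167.255.255) -> Router E
More-specific entries that do NOT match:
  175.165.41.220/30 (175.165.41.220 - 175.165.41.223) does not contain 175.164.41.220
  175.164.41.216/30 (175.164.41.216 - 175.164.41.219) does not contain 175.164.41.220
  175.164.41.192/28 (175.164.41.192 - 175.164.41.207) does not contain 175.164.41.220
  175.164.44.0/22 (175.164.44.0 - 175.164.47.255) does not contain 175.164.41.220
  143.164.32.0/19 (143.164.32.0 - 143.164.63.255) does not contain 175.164.41.220
  175.164.0.0/19 (175.164.0.0 - 175.164.31.255) does not contain 175.164.41.220
  175.172.0.0/17 (175.172.0.0 - 175.172.127.255) does not contain 175.164.41.220
  175.165.0.0/16 (175.165.0.0 - 175.165.255.255) does not contain 175.164.41.220
Longest matching prefix is /14 -> next hop Router E.

Router E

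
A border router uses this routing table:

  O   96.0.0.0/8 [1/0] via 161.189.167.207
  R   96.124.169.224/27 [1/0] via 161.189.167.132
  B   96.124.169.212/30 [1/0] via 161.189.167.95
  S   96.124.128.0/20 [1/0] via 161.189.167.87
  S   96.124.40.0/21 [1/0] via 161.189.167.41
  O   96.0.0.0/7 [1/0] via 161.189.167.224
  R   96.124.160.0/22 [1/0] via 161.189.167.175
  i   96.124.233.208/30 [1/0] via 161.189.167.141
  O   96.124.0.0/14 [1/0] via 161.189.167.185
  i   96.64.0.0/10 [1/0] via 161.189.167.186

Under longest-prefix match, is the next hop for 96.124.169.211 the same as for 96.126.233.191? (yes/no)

96.124.169.211: longest match 96.124.0.0/14 -> 161.189.167.185
96.126.233.191: longest match 96.124.0.0/14 -> 161.189.167.185

yes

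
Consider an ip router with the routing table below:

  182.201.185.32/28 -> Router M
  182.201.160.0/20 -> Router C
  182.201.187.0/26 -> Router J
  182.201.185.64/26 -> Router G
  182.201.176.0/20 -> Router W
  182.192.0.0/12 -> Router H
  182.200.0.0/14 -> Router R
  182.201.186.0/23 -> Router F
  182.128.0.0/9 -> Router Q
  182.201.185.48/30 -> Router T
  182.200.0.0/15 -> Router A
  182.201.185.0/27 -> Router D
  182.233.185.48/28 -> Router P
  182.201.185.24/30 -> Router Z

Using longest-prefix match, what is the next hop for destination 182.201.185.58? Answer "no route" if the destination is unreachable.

Routes whose prefix contains 182.201.185.58:
  182.128.0.0/9 (182.128.0.0 - 182.255.255.255) -> Router Q
  182.192.0.0/12 (182.192.0.0 - 182.207.255.255) -> Router H
  182.200.0.0/14 (182.200.0.0 - 182.203.255.255) -> Router R
  182.200.0.0/15 (182.200.0.0 - 182.201.255.255) -> Router A
  182.201.176.0/20 (182.201.176.0 - 182.201.191.255) -> Router W
More-specific entries that do NOT match:
  182.201.185.48/30 (182.201.185.48 - 182.201.185.51) does not contain 182.201.185.58
  182.201.185.24/30 (182.201.185.24 - 182.201.185.27) does not contain 182.201.185.58
  182.201.185.32/28 (182.201.185.32 - 182.201.185.47) does not contain 182.201.185.58
  182.233.185.48/28 (182.233.185.48 - 182.233.185.63) does not contain 182.201.185.58
  182.201.185.0/27 (182.201.185.0 - 182.201.185.31) does not contain 182.201.185.58
  182.201.187.0/26 (182.201.187.0 - 182.201.187.63) does not contain 182.201.185.58
  182.201.185.64/26 (182.201.185.64 - 182.201.185.127) does not contain 182.201.185.58
  182.201.186.0/23 (182.201.186.0 - 182.201.187.255) does not contain 182.201.185.58
Longest matching prefix is /20 -> next hop Router W.

Router W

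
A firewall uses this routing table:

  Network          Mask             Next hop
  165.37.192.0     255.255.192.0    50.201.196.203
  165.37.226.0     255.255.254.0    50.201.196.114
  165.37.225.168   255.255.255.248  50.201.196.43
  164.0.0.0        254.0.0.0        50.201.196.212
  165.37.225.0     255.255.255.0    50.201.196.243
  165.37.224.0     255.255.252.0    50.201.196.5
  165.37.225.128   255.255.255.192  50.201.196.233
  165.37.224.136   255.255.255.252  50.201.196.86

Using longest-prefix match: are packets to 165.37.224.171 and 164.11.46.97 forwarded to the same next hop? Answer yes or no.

165.37.224.171: longest match 165.37.224.0/22 -> 50.201.196.5
164.11.46.97: longest match 164.0.0.0/7 -> 50.201.196.212

no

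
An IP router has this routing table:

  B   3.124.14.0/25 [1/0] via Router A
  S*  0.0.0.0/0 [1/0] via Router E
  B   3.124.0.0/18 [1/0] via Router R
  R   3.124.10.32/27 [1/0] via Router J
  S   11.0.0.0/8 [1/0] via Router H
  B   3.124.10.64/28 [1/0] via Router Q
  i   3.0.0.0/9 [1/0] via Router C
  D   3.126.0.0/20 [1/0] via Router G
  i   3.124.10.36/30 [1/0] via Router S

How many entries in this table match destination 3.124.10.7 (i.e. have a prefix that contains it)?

Prefixes containing 3.124.10.7:
  0.0.0.0/0 (default, matches everything)
  3.0.0.0/9 (3.0.0.0 - 3.127.255.255)
  3.124.0.0/18 (3.124.0.0 - 3.124.63.255)
Total matching entries: 3.

3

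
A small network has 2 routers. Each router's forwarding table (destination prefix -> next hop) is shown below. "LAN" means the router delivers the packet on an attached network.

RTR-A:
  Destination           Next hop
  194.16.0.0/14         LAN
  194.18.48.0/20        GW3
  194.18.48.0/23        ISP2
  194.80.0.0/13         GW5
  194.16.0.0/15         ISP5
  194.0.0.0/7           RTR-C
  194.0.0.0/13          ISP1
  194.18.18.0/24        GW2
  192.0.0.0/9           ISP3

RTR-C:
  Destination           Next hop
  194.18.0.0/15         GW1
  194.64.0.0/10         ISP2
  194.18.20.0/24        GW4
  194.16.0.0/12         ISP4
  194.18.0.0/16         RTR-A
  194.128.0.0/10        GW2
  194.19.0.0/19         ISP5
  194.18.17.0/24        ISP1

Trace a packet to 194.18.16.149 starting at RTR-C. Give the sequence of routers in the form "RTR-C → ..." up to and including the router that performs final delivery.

RTR-C → RTR-A

At RTR-C: longest match for 194.18.16.149 is 194.18.0.0/16 -> RTR-A
At RTR-A: longest match for 194.18.16.149 is 194.16.0.0/14 -> LAN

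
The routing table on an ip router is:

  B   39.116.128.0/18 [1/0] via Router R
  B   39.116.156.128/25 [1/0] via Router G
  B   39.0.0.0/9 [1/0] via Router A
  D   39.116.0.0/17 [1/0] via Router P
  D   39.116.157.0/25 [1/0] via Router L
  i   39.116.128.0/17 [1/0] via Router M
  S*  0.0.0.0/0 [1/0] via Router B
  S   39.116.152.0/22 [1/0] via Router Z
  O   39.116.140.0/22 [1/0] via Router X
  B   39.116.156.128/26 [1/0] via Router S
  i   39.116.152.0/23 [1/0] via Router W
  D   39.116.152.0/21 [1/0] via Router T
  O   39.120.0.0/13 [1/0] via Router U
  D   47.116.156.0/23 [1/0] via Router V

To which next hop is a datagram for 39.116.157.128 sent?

Routes whose prefix contains 39.116.157.128:
  0.0.0.0/0 (default, matches everything) -> Router B
  39.0.0.0/9 (39.0.0.0 - 39.127.255.255) -> Router A
  39.116.128.0/17 (39.116.128.0 - 39.116.255.255) -> Router M
  39.116.128.0/18 (39.116.128.0 - 39.116.191.255) -> Router R
  39.116.152.0/21 (39.116.152.0 - 39.116.159.255) -> Router T
More-specific entries that do NOT match:
  39.116.156.128/26 (39.116.156.128 - 39.116.156.191) does not contain 39.116.157.128
  39.116.156.128/25 (39.116.156.128 - 39.116.156.255) does not contain 39.116.157.128
  39.116.157.0/25 (39.116.157.0 - 39.116.157.127) does not contain 39.116.157.128
  39.116.152.0/23 (39.116.152.0 - 39.116.153.255) does not contain 39.116.157.128
  47.116.156.0/23 (47.116.156.0 - 47.116.157.255) does not contain 39.116.157.128
  39.116.152.0/22 (39.116.152.0 - 39.116.155.255) does not contain 39.116.157.128
  39.116.140.0/22 (39.116.140.0 - 39.116.143.255) does not contain 39.116.157.128
Longest matching prefix is /21 -> next hop Router T.

Router T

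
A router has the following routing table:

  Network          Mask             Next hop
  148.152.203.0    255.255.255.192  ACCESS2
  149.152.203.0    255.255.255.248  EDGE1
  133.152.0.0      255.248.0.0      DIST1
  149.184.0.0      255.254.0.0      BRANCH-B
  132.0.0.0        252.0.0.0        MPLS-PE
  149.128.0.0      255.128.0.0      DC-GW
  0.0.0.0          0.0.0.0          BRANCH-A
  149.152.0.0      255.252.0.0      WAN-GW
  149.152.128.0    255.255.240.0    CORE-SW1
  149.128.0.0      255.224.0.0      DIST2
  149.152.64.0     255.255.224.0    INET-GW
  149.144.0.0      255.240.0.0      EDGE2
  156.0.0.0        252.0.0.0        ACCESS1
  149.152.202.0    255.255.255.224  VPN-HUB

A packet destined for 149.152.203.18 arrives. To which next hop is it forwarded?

Routes whose prefix contains 149.152.203.18:
  0.0.0.0/0 (default, matches everything) -> BRANCH-A
  149.128.0.0/9 (149.128.0.0 - 149.255.255.255) -> DC-GW
  149.128.0.0/11 (149.128.0.0 - 149.159.255.255) -> DIST2
  149.144.0.0/12 (149.144.0.0 - 149.159.255.255) -> EDGE2
  149.152.0.0/14 (149.152.0.0 - 149.155.255.255) -> WAN-GW
More-specific entries that do NOT match:
  149.152.203.0/29 (149.152.203.0 - 149.152.203.7) does not contain 149.152.203.18
  149.152.202.0/27 (149.152.202.0 - 149.152.202.31) does not contain 149.152.203.18
  148.152.203.0/26 (148.152.203.0 - 148.152.203.63) does not contain 149.152.203.18
  149.152.128.0/20 (149.152.128.0 - 149.152.143.255) does not contain 149.152.203.18
  149.152.64.0/19 (149.152.64.0 - 149.152.95.255) does not contain 149.152.203.18
  149.184.0.0/15 (149.184.0.0 - 149.185.255.255) does not contain 149.152.203.18
Longest matching prefix is /14 -> next hop WAN-GW.

WAN-GW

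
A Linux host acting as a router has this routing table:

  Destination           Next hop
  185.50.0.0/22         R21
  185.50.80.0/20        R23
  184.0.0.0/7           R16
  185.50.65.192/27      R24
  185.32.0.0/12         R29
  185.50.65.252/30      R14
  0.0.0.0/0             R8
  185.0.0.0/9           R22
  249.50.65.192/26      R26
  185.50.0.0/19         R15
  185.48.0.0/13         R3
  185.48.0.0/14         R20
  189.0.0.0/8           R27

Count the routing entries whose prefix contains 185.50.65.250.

Prefixes containing 185.50.65.250:
  0.0.0.0/0 (default, matches everything)
  184.0.0.0/7 (184.0.0.0 - 185.255.255.255)
  185.0.0.0/9 (185.0.0.0 - 185.127.255.255)
  185.48.0.0/13 (185.48.0.0 - 185.55.255.255)
  185.48.0.0/14 (185.48.0.0 - 185.51.255.255)
Total matching entries: 5.

5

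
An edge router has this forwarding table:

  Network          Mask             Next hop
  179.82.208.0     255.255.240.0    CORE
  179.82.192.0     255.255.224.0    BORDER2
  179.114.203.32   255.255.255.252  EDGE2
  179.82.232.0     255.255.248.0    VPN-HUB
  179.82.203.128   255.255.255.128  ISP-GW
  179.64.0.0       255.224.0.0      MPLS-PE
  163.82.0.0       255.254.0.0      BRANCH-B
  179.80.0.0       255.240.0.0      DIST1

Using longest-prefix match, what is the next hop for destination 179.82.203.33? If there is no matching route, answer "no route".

Routes whose prefix contains 179.82.203.33:
  179.64.0.0/11 (179.64.0.0 - 179.95.255.255) -> MPLS-PE
  179.80.0.0/12 (179.80.0.0 - 179.95.255.255) -> DIST1
  179.82.192.0/19 (179.82.192.0 - 179.82.223.255) -> BORDER2
More-specific entries that do NOT match:
  179.114.203.32/30 (179.114.203.32 - 179.114.203.35) does not contain 179.82.203.33
  179.82.203.128/25 (179.82.203.128 - 179.82.203.255) does not contain 179.82.203.33
  179.82.232.0/21 (179.82.232.0 - 179.82.239.255) does not contain 179.82.203.33
  179.82.208.0/20 (179.82.208.0 - 179.82.223.255) does not contain 179.82.203.33
Longest matching prefix is /19 -> next hop BORDER2.

BORDER2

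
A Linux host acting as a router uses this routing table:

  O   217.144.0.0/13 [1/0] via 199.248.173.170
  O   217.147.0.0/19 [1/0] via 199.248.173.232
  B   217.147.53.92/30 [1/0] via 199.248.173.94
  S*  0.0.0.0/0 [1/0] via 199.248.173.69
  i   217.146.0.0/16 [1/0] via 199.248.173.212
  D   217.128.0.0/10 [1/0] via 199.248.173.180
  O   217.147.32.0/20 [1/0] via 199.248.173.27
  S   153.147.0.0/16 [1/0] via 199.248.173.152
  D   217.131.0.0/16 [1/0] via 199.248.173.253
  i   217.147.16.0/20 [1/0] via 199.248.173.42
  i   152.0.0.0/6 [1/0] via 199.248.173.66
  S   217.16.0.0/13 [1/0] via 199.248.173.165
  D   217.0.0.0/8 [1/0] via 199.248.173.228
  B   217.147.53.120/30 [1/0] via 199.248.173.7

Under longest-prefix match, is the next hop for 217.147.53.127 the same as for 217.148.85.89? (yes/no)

217.147.53.127: longest match 217.144.0.0/13 -> 199.248.173.170
217.148.85.89: longest match 217.144.0.0/13 -> 199.248.173.170

yes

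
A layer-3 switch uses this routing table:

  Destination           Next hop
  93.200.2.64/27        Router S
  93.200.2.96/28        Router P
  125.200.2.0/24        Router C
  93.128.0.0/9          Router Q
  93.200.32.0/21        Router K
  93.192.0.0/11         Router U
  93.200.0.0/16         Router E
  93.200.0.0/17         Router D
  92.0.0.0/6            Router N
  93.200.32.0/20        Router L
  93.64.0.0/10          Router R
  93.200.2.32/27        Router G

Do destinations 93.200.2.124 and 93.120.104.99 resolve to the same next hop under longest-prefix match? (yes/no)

no

93.200.2.124: longest match 93.200.0.0/17 -> Router D
93.120.104.99: longest match 93.64.0.0/10 -> Router R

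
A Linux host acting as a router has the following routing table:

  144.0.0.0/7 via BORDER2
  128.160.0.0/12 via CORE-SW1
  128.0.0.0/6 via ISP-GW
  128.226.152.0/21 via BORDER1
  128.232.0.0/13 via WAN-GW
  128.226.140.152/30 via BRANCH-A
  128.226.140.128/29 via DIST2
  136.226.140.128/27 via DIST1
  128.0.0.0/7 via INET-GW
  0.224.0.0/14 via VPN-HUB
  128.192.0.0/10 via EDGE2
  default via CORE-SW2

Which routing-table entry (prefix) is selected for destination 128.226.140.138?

128.192.0.0/10

Entries matching 128.226.140.138:
  0.0.0.0/0 (default, matches everything)
  128.0.0.0/6 (128.0.0.0 - 131.255.255.255)
  128.0.0.0/7 (128.0.0.0 - 129.255.255.255)
  128.192.0.0/10 (128.192.0.0 - 128.255.255.255)
Most specific is 128.192.0.0/10.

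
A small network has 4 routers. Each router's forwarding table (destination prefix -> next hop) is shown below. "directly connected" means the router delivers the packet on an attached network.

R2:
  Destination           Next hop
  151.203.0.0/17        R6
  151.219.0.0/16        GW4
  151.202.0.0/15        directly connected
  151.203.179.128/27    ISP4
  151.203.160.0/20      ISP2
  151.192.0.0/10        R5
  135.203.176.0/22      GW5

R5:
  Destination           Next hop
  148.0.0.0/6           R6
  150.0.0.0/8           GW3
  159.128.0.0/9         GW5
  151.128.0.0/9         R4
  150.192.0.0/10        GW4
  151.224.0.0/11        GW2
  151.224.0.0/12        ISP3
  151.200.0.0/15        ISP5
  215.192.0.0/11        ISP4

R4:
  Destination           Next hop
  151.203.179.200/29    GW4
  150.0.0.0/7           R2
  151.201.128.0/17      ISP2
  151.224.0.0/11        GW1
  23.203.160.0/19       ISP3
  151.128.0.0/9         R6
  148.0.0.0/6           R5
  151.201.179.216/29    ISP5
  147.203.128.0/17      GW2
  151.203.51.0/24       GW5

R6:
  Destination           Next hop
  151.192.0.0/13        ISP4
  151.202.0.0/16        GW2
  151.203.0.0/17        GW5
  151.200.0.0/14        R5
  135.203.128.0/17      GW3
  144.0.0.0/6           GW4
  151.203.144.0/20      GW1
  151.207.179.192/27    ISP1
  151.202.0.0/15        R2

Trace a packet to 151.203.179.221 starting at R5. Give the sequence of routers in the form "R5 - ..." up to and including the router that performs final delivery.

At R5: longest match for 151.203.179.221 is 151.128.0.0/9 -> R4
At R4: longest match for 151.203.179.221 is 151.128.0.0/9 -> R6
At R6: longest match for 151.203.179.221 is 151.202.0.0/15 -> R2
At R2: longest match for 151.203.179.221 is 151.202.0.0/15 -> directly connected

R5 - R4 - R6 - R2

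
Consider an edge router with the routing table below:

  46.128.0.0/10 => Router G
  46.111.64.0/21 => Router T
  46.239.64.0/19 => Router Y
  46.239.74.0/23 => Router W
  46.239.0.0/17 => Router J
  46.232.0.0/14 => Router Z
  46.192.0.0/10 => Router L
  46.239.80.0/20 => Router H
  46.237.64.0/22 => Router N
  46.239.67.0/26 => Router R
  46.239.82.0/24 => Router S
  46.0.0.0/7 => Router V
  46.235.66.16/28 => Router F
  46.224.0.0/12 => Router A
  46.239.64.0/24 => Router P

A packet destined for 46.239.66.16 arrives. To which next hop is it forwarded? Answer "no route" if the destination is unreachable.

Router Y

Routes whose prefix contains 46.239.66.16:
  46.0.0.0/7 (46.0.0.0 - 47.255.255.255) -> Router V
  46.192.0.0/10 (46.192.0.0 - 46.255.255.255) -> Router L
  46.224.0.0/12 (46.224.0.0 - 46.239.255.255) -> Router A
  46.239.0.0/17 (46.239.0.0 - 46.239.127.255) -> Router J
  46.239.64.0/19 (46.239.64.0 - 46.239.95.255) -> Router Y
More-specific entries that do NOT match:
  46.235.66.16/28 (46.235.66.16 - 46.235.66.31) does not contain 46.239.66.16
  46.239.67.0/26 (46.239.67.0 - 46.239.67.63) does not contain 46.239.66.16
  46.239.82.0/24 (46.239.82.0 - 46.239.82.255) does not contain 46.239.66.16
  46.239.64.0/24 (46.239.64.0 - 46.239.64.255) does not contain 46.239.66.16
  46.239.74.0/23 (46.239.74.0 - 46.239.75.255) does not contain 46.239.66.16
  46.237.64.0/22 (46.237.64.0 - 46.237.67.255) does not contain 46.239.66.16
  46.111.64.0/21 (46.111.64.0 - 46.111.71.255) does not contain 46.239.66.16
  46.239.80.0/20 (46.239.80.0 - 46.239.95.255) does not contain 46.239.66.16
Longest matching prefix is /19 -> next hop Router Y.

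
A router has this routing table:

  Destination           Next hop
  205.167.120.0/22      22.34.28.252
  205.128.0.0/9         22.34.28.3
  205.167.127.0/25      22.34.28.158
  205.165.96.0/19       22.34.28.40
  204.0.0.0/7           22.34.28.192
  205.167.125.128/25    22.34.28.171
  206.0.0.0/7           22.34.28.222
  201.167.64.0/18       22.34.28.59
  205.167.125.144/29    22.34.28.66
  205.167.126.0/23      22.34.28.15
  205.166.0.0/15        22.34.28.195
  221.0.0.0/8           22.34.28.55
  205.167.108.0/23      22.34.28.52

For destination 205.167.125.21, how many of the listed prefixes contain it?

3

Prefixes containing 205.167.125.21:
  204.0.0.0/7 (204.0.0.0 - 205.255.255.255)
  205.128.0.0/9 (205.128.0.0 - 205.255.255.255)
  205.166.0.0/15 (205.166.0.0 - 205.167.255.255)
Total matching entries: 3.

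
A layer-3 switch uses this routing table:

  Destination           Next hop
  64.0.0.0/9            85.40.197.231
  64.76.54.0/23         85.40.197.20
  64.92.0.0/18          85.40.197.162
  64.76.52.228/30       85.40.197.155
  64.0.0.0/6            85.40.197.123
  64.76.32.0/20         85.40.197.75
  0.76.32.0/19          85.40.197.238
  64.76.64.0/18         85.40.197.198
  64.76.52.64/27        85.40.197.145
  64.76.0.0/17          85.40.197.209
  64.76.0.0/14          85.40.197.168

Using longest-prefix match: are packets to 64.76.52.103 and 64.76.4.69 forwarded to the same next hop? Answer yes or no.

64.76.52.103: longest match 64.76.0.0/17 -> 85.40.197.209
64.76.4.69: longest match 64.76.0.0/17 -> 85.40.197.209

yes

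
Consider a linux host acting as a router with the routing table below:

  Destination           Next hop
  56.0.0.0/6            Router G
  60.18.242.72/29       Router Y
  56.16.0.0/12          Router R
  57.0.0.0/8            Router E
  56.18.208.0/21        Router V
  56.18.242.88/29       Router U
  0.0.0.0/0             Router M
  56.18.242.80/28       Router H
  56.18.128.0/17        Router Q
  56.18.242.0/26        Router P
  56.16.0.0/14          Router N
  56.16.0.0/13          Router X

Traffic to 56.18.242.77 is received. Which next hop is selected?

Routes whose prefix contains 56.18.242.77:
  0.0.0.0/0 (default, matches everything) -> Router M
  56.0.0.0/6 (56.0.0.0 - 59.255.255.255) -> Router G
  56.16.0.0/12 (56.16.0.0 - 56.31.255.255) -> Router R
  56.16.0.0/13 (56.16.0.0 - 56.23.255.255) -> Router X
  56.16.0.0/14 (56.16.0.0 - 56.19.255.255) -> Router N
  56.18.128.0/17 (56.18.128.0 - 56.18.255.255) -> Router Q
More-specific entries that do NOT match:
  60.18.242.72/29 (60.18.242.72 - 60.18.242.79) does not contain 56.18.242.77
  56.18.242.88/29 (56.18.242.88 - 56.18.242.95) does not contain 56.18.242.77
  56.18.242.80/28 (56.18.242.80 - 56.18.242.95) does not contain 56.18.242.77
  56.18.242.0/26 (56.18.242.0 - 56.18.242.63) does not contain 56.18.242.77
  56.18.208.0/21 (56.18.208.0 - 56.18.215.255) does not contain 56.18.242.77
Longest matching prefix is /17 -> next hop Router Q.

Router Q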